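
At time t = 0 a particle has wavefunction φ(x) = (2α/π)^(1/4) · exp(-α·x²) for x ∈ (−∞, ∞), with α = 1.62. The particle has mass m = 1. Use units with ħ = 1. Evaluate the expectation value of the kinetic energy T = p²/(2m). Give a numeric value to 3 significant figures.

T = −(ħ²/2m) d²/dx², so ⟨T⟩ = −(ħ²/2m) ∫ φ*·φ'' dx; with m = 1.
Gaussian moments: ∫x^(2j)·e^(−2αx²) dx = (2j−1)!!/(4α)^j · √(π/(2α)), odd powers integrate to 0; here √(π/(2α)) = 0.98470. Derivatives: d/dx e^(−αx²) = −2αx·e^(−αx²), d²/dx² e^(−αx²) = (4α²x² − 2α)·e^(−αx²).
⟨T⟩ = 0.81000.

0.810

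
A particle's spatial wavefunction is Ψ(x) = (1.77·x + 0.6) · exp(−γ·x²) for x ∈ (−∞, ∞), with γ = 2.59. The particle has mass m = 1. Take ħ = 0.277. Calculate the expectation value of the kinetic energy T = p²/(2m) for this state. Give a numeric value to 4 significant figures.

0.1901

T = −(ħ²/2m) d²/dx², so ⟨T⟩ = −(ħ²/2m) ∫ Ψ*·Ψ'' dx / ∫|Ψ|² dx; with m = 1.
Expand each integrand as polynomial × e^(−2γx²) and use ∫x^(2j)·e^(−2γx²) dx = (2j−1)!!/(4γ)^j · √(π/(2γ)), odd powers → 0; here √(π/(2γ)) = 0.77877. Differentiate with the product rule, d/dx e^(−γx²) = −2γx·e^(−γx²).
State is unnormalized: ∫|Ψ|² dx = 0.51586, and ∫Ψ*·(−ħ²/2m · Ψ'') dx = 0.098059, so ⟨T⟩ = 0.098059 / 0.51586.
⟨T⟩ = 0.19009.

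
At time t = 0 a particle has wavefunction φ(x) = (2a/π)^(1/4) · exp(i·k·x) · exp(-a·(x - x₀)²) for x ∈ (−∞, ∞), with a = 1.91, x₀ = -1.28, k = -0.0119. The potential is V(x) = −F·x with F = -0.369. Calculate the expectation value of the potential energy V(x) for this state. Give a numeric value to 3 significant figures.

⟨V⟩ = ∫ V(x)·|φ|² dx.
Gaussian moments (u = x − x₀): ∫u^(2j)·e^(−2au²) du = (2j−1)!!/(4a)^j · √(π/(2a)), odd powers integrate to 0; here √(π/(2a)) = 0.90687.
⟨V⟩ = -0.47232.

-0.472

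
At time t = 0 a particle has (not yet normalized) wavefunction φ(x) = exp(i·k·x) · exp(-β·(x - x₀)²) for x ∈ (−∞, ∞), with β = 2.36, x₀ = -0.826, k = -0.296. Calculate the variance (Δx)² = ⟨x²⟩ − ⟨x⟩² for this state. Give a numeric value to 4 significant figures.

Compute ⟨x⟩ and ⟨x²⟩ separately, then (Δx)² = ⟨x²⟩ − ⟨x⟩².
Gaussian moments (u = x − x₀): ∫u^(2j)·e^(−2βu²) du = (2j−1)!!/(4β)^j · √(π/(2β)), odd powers integrate to 0; here √(π/(2β)) = 0.81584.
Normalization: ∫|φ|² dx = 0.81584.
⟨x⟩ = -0.82600 and ⟨x²⟩ = 0.78821.
(Δx)² = 0.78821 − (-0.82600)² = 0.10593.

0.1059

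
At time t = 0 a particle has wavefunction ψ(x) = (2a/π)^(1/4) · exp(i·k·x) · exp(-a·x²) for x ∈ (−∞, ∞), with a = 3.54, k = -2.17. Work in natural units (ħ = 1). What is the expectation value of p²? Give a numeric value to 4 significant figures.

p² ψ = −ħ² d²ψ/dx²; ⟨p²⟩ = −ħ² ∫ ψ*·ψ'' dx.
Gaussian moments: ∫x^(2j)·e^(−2ax²) dx = (2j−1)!!/(4a)^j · √(π/(2a)), odd powers integrate to 0; here √(π/(2a)) = 0.66613. Derivatives: ψ′ = (ik − 2ax)·ψ, ψ″ = ((ik − 2ax)² − 2a)·ψ; the odd-in-x pieces drop out.
⟨p²⟩ = 8.2489.

8.249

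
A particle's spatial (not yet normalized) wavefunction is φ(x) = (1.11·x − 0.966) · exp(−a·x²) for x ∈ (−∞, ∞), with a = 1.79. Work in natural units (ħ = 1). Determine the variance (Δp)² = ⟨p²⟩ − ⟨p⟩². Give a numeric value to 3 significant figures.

Compute ⟨p⟩ and ⟨p²⟩ separately; (Δp)² = ⟨p²⟩ − ⟨p⟩².
Expand each integrand as polynomial × e^(−2ax²) and use ∫x^(2j)·e^(−2ax²) dx = (2j−1)!!/(4a)^j · √(π/(2a)), odd powers → 0; here √(π/(2a)) = 0.93677. Differentiate with the product rule, d/dx e^(−ax²) = −2ax·e^(−ax²).
Normalization: ∫|φ|² dx = 1.0354.
⟨p⟩ = 0.0000 and ⟨p²⟩ = 2.3474.
(Δp)² = 2.3474 − (0.0000)² = 2.3474.

2.35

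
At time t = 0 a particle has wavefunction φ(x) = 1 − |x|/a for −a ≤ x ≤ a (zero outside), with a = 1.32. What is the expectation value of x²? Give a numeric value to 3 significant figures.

⟨x²⟩ = ∫ x²·|φ|² dx / ∫|φ|² dx (integrals over the domain).
φ is even, so ∫ over [−a, a] = 2∫₀ᵃ with φ = 1 − x/a there: ∫₀ᵃ (1 − x/a)² dx = a/3, ∫₀ᵃ x²(1 − x/a)² dx = a³/30, ∫₀ᵃ x⁴(1 − x/a)² dx = a⁵/105.
State is unnormalized: ∫|φ|² dx = 0.88000, and ∫φ*·x²·φ dx = 0.15333, so ⟨x²⟩ = 0.15333 / 0.88000.
⟨x²⟩ = 0.17424.

0.174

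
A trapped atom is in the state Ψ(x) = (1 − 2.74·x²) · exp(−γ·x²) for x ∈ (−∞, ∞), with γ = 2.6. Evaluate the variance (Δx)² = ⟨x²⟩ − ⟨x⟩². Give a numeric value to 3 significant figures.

Compute ⟨x⟩ and ⟨x²⟩ separately, then (Δx)² = ⟨x²⟩ − ⟨x⟩².
Expand each integrand as polynomial × e^(−2γx²) and use ∫x^(2j)·e^(−2γx²) dx = (2j−1)!!/(4γ)^j · √(π/(2γ)), odd powers → 0; here √(π/(2γ)) = 0.77727.
Normalization: ∫|Ψ|² dx = 0.52957.
⟨x⟩ = 0.0000 and ⟨x²⟩ = 0.064978.
(Δx)² = 0.064978 − (0.0000)² = 0.064978.

0.0650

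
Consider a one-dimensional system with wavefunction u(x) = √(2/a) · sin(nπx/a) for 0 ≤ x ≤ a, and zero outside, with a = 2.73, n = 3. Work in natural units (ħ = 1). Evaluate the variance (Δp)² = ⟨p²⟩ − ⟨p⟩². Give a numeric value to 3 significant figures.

11.9

Compute ⟨p⟩ and ⟨p²⟩ separately; (Δp)² = ⟨p²⟩ − ⟨p⟩².
d/dx sin(nπx/a) = (nπ/a)·cos(nπx/a) and d²/dx² sin(nπx/a) = −(nπ/a)²·sin(nπx/a); on 0 ≤ x ≤ a, ∫sin²(nπx/a) dx = a/2 and ∫sin(nπx/a)·cos(nπx/a) dx = 0.
⟨p⟩ = 0.0000 and ⟨p²⟩ = 11.918.
(Δp)² = 11.918 − (0.0000)² = 11.918.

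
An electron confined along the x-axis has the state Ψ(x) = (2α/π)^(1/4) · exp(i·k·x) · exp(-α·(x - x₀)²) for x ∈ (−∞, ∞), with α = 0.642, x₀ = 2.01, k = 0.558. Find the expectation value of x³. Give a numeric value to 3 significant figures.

⟨x³⟩ = ∫ x³·|Ψ|² dx (integrals over the domain).
Gaussian moments (u = x − x₀): ∫u^(2j)·e^(−2αu²) du = (2j−1)!!/(4α)^j · √(π/(2α)), odd powers integrate to 0; here √(π/(2α)) = 1.5642.
⟨x³⟩ = 10.469.

10.5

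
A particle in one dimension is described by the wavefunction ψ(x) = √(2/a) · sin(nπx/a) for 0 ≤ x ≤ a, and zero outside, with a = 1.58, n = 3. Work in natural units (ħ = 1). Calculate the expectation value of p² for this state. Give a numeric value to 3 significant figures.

p² ψ = −ħ² d²ψ/dx²; ⟨p²⟩ = −ħ² ∫ ψ*·ψ'' dx.
d/dx sin(nπx/a) = (nπ/a)·cos(nπx/a) and d²/dx² sin(nπx/a) = −(nπ/a)²·sin(nπx/a); on 0 ≤ x ≤ a, ∫sin²(nπx/a) dx = a/2 and ∫sin(nπx/a)·cos(nπx/a) dx = 0.
⟨p²⟩ = 35.582.

35.6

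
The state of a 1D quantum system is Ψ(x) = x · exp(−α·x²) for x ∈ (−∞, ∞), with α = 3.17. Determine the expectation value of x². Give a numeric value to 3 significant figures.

⟨x²⟩ = ∫ x²·|Ψ|² dx / ∫|Ψ|² dx (integrals over the domain).
Expand each integrand as polynomial × e^(−2αx²) and use ∫x^(2j)·e^(−2αx²) dx = (2j−1)!!/(4α)^j · √(π/(2α)), odd powers → 0; here √(π/(2α)) = 0.70393.
State is unnormalized: ∫|Ψ|² dx = 0.055515, and ∫Ψ*·x²·Ψ dx = 0.013134, so ⟨x²⟩ = 0.013134 / 0.055515.
⟨x²⟩ = 0.23659.

0.237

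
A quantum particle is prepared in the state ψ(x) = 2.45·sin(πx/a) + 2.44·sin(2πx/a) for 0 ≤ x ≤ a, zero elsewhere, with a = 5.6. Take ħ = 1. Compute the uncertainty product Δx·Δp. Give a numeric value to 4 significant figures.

Δx = √(⟨x²⟩−⟨x⟩²), Δp = √(⟨p²⟩−⟨p⟩²).
On 0 ≤ x ≤ a (j ≠ l): ∫sin²(jπx/a) dx = a/2, ∫sin(jπx/a)·sin(lπx/a) dx = 0; diagonal moments ∫x·sin²(jπx/a) dx = a²/4, ∫x²·sin²(jπx/a) dx = a³·(1/6 − 1/(4j²π²)); cross terms ∫x·sin(jπx/a)·sin(lπx/a) dx = 0 for j + l even and −4jla²/(π²(j² − l²)²) for j + l odd, ∫x²·sin(jπx/a)·sin(lπx/a) dx = (−1)^(j+l)·4jla³/(π²(j² − l²)²); higher powers the same way via product-to-sum and parts. d²/dx² sin(jπx/a) = −(jπ/a)²·sin(jπx/a); on 0 ≤ x ≤ a, ∫sin²(jπx/a) dx = a/2 and ∫sin(jπx/a)·sin(lπx/a) dx = 0 for j ≠ l, so only diagonal terms survive in ∫|ψ|² and ∫ψ·ψ″; ∫ψ·ψ′ dx = [ψ²/2] between the walls = 0.
Normalization: ∫|ψ|² dx = 33.477.
⟨x⟩ = 1.7913, ⟨x²⟩ = 3.8092 ⇒ Δx = 0.77490.
⟨p⟩ = 0.0000, ⟨p²⟩ = 0.78487 ⇒ Δp = 0.88593.
Δx·Δp = 0.68651.

0.6865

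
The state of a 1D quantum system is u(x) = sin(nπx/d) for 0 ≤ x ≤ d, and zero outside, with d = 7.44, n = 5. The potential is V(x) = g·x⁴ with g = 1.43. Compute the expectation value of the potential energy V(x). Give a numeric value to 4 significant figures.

⟨V⟩ = ∫ V(x)·|u|² dx / ∫|u|² dx.
With sin²θ = (1 − cos2θ)/2 on 0 ≤ x ≤ d: ∫sin²(nπx/d) dx = d/2, ∫x·sin²(nπx/d) dx = d²/4, ∫x²·sin²(nπx/d) dx = d³·(1/6 − 1/(4n²π²)); higher powers xᵏ the same way, integrating xᵏ·cos(2nπx/d) by parts.
State is unnormalized: ∫|u|² dx = 3.7200, and ∫u*·V(x)·u dx = 3194.2, so ⟨V⟩ = 3194.2 / 3.7200.
⟨V⟩ = 858.66.

858.7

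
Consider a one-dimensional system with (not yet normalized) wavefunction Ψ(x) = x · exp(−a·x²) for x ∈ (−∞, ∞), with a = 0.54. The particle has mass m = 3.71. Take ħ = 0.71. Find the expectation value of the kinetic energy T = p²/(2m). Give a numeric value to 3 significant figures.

0.110

T = −(ħ²/2m) d²/dx², so ⟨T⟩ = −(ħ²/2m) ∫ Ψ*·Ψ'' dx / ∫|Ψ|² dx; with m = 3.71.
Expand each integrand as polynomial × e^(−2ax²) and use ∫x^(2j)·e^(−2ax²) dx = (2j−1)!!/(4a)^j · √(π/(2a)), odd powers → 0; here √(π/(2a)) = 1.7055. Differentiate with the product rule, d/dx e^(−ax²) = −2ax·e^(−ax²).
State is unnormalized: ∫|Ψ|² dx = 0.78960, and ∫Ψ*·(−ħ²/2m · Ψ'') dx = 0.086903, so ⟨T⟩ = 0.086903 / 0.78960.
⟨T⟩ = 0.11006.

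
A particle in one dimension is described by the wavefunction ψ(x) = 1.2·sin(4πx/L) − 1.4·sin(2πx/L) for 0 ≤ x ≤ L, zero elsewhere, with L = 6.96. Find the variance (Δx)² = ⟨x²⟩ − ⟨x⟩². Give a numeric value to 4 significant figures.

1.462

Compute ⟨x⟩ and ⟨x²⟩ separately, then (Δx)² = ⟨x²⟩ − ⟨x⟩².
On 0 ≤ x ≤ L (j ≠ l): ∫sin²(jπx/L) dx = L/2, ∫sin(jπx/L)·sin(lπx/L) dx = 0; diagonal moments ∫x·sin²(jπx/L) dx = L²/4, ∫x²·sin²(jπx/L) dx = L³·(1/6 − 1/(4j²π²)); cross terms ∫x·sin(jπx/L)·sin(lπx/L) dx = 0 for j + l even and −4jlL²/(π²(j² − l²)²) for j + l odd, ∫x²·sin(jπx/L)·sin(lπx/L) dx = (−1)^(j+l)·4jlL³/(π²(j² − l²)²); higher powers the same way via product-to-sum and parts.
Normalization: ∫|ψ|² dx = 11.832.
⟨x⟩ = 3.4800 and ⟨x²⟩ = 13.573.
(Δx)² = 13.573 − (3.4800)² = 1.4624.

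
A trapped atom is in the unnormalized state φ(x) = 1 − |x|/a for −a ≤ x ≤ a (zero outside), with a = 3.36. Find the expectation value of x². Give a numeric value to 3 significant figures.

⟨x²⟩ = ∫ x²·|φ|² dx / ∫|φ|² dx (integrals over the domain).
φ is even, so ∫ over [−a, a] = 2∫₀ᵃ with φ = 1 − x/a there: ∫₀ᵃ (1 − x/a)² dx = a/3, ∫₀ᵃ x²(1 − x/a)² dx = a³/30, ∫₀ᵃ x⁴(1 − x/a)² dx = a⁵/105.
State is unnormalized: ∫|φ|² dx = 2.2400, and ∫φ*·x²·φ dx = 2.5289, so ⟨x²⟩ = 2.5289 / 2.2400.
⟨x²⟩ = 1.1290.

1.13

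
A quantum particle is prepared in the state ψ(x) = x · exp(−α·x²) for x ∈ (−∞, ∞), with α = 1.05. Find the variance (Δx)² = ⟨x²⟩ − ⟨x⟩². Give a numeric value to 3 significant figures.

0.714

Compute ⟨x⟩ and ⟨x²⟩ separately, then (Δx)² = ⟨x²⟩ − ⟨x⟩².
Expand each integrand as polynomial × e^(−2αx²) and use ∫x^(2j)·e^(−2αx²) dx = (2j−1)!!/(4α)^j · √(π/(2α)), odd powers → 0; here √(π/(2α)) = 1.2231.
Normalization: ∫|ψ|² dx = 0.29122.
⟨x⟩ = 0.0000 and ⟨x²⟩ = 0.71429.
(Δx)² = 0.71429 − (0.0000)² = 0.71429.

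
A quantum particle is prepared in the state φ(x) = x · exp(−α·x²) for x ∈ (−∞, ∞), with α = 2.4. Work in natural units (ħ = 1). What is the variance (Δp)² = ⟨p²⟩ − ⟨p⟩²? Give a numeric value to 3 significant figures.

7.20

Compute ⟨p⟩ and ⟨p²⟩ separately; (Δp)² = ⟨p²⟩ − ⟨p⟩².
Expand each integrand as polynomial × e^(−2αx²) and use ∫x^(2j)·e^(−2αx²) dx = (2j−1)!!/(4α)^j · √(π/(2α)), odd powers → 0; here √(π/(2α)) = 0.80901. Differentiate with the product rule, d/dx e^(−αx²) = −2αx·e^(−αx²).
Normalization: ∫|φ|² dx = 0.084272.
⟨p⟩ = 0.0000 and ⟨p²⟩ = 7.2000.
(Δp)² = 7.2000 − (0.0000)² = 7.2000.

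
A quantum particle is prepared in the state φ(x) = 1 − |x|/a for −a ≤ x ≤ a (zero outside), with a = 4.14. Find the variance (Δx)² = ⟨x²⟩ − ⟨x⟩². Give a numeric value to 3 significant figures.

Compute ⟨x⟩ and ⟨x²⟩ separately, then (Δx)² = ⟨x²⟩ − ⟨x⟩².
φ is even, so ∫ over [−a, a] = 2∫₀ᵃ with φ = 1 − x/a there: ∫₀ᵃ (1 − x/a)² dx = a/3, ∫₀ᵃ x²(1 − x/a)² dx = a³/30, ∫₀ᵃ x⁴(1 − x/a)² dx = a⁵/105.
Normalization: ∫|φ|² dx = 2.7600.
⟨x⟩ = 0.0000 and ⟨x²⟩ = 1.7140.
(Δx)² = 1.7140 − (0.0000)² = 1.7140.

1.71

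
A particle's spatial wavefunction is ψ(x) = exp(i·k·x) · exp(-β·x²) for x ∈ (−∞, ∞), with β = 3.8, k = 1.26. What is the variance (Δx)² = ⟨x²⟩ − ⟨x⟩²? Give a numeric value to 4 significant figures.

0.06579

Compute ⟨x⟩ and ⟨x²⟩ separately, then (Δx)² = ⟨x²⟩ − ⟨x⟩².
Gaussian moments: ∫x^(2j)·e^(−2βx²) dx = (2j−1)!!/(4β)^j · √(π/(2β)), odd powers integrate to 0; here √(π/(2β)) = 0.64294.
Normalization: ∫|ψ|² dx = 0.64294.
⟨x⟩ = 0.0000 and ⟨x²⟩ = 0.065789.
(Δx)² = 0.065789 − (0.0000)² = 0.065789.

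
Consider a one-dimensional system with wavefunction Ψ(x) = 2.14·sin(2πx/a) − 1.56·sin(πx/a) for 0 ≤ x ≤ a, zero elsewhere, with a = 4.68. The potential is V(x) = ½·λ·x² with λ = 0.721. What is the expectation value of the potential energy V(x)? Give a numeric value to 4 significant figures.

⟨V⟩ = ∫ V(x)·|Ψ|² dx / ∫|Ψ|² dx.
On 0 ≤ x ≤ a (j ≠ l): ∫sin²(jπx/a) dx = a/2, ∫sin(jπx/a)·sin(lπx/a) dx = 0; diagonal moments ∫x·sin²(jπx/a) dx = a²/4, ∫x²·sin²(jπx/a) dx = a³·(1/6 − 1/(4j²π²)); cross terms ∫x·sin(jπx/a)·sin(lπx/a) dx = 0 for j + l even and −4jla²/(π²(j² − l²)²) for j + l odd, ∫x²·sin(jπx/a)·sin(lπx/a) dx = (−1)^(j+l)·4jla³/(π²(j² − l²)²); higher powers the same way via product-to-sum and parts.
State is unnormalized: ∫|Ψ|² dx = 16.411, and ∫Ψ*·V(x)·Ψ dx = 62.064, so ⟨V⟩ = 62.064 / 16.411.
⟨V⟩ = 3.7819.

3.782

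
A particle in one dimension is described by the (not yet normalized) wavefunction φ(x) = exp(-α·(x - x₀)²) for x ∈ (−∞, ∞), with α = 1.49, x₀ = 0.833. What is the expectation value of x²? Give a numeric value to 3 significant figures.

0.862

⟨x²⟩ = ∫ x²·|φ|² dx / ∫|φ|² dx (integrals over the domain).
Gaussian moments (u = x − x₀): ∫u^(2j)·e^(−2αu²) du = (2j−1)!!/(4α)^j · √(π/(2α)), odd powers integrate to 0; here √(π/(2α)) = 1.0268.
State is unnormalized: ∫|φ|² dx = 1.0268, and ∫φ*·x²·φ dx = 0.88473, so ⟨x²⟩ = 0.88473 / 1.0268.
⟨x²⟩ = 0.86167.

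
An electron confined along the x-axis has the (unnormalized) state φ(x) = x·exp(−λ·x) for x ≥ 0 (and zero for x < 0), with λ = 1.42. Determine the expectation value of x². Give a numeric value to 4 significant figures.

1.488

⟨x²⟩ = ∫ x²·|φ|² dx / ∫|φ|² dx (integrals over the domain).
Every integrand reduces to terms xʲ·e^(−2λx) on [0, ∞); use ∫₀^∞ xʲ·e^(−2λx) dx = j!/(2λ)^(j+1).
State is unnormalized: ∫|φ|² dx = 0.087312, and ∫φ*·x²·φ dx = 0.12990, so ⟨x²⟩ = 0.12990 / 0.087312.
⟨x²⟩ = 1.4878.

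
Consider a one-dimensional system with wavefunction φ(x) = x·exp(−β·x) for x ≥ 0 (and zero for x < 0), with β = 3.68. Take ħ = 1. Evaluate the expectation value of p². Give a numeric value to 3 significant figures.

p² φ = −ħ² d²φ/dx²; ⟨p²⟩ = −ħ² ∫ φ*·φ'' dx / ∫|φ|² dx.
Differentiate x·exp(−β·x) with the product rule; every integrand then reduces to terms xʲ·e^(−2βx) on [0, ∞), with ∫₀^∞ xʲ·e^(−2βx) dx = j!/(2β)^(j+1).
State is unnormalized: ∫|φ|² dx = 0.0050165, and ∫φ*·(−ħ² φ'') dx = 0.067935, so ⟨p²⟩ = 0.067935 / 0.0050165.
⟨p²⟩ = 13.542.

13.5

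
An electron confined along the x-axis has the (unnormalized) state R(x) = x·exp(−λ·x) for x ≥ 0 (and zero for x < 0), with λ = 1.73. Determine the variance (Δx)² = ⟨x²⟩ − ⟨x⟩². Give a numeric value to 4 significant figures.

0.2506

Compute ⟨x⟩ and ⟨x²⟩ separately, then (Δx)² = ⟨x²⟩ − ⟨x⟩².
Every integrand reduces to terms xʲ·e^(−2λx) on [0, ∞); use ∫₀^∞ xʲ·e^(−2λx) dx = j!/(2λ)^(j+1).
Normalization: ∫|R|² dx = 0.048284.
⟨x⟩ = 0.86705 and ⟨x²⟩ = 1.0024.
(Δx)² = 1.0024 − (0.86705)² = 0.25059.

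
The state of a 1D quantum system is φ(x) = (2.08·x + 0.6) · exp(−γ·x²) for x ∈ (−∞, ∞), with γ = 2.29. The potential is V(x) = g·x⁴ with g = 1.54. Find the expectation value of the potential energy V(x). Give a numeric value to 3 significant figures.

⟨V⟩ = ∫ V(x)·|φ|² dx / ∫|φ|² dx.
Expand each integrand as polynomial × e^(−2γx²) and use ∫x^(2j)·e^(−2γx²) dx = (2j−1)!!/(4γ)^j · √(π/(2γ)), odd powers → 0; here √(π/(2γ)) = 0.82821.
State is unnormalized: ∫|φ|² dx = 0.68933, and ∫φ*·V(x)·φ dx = 0.12411, so ⟨V⟩ = 0.12411 / 0.68933.
⟨V⟩ = 0.18005.

0.180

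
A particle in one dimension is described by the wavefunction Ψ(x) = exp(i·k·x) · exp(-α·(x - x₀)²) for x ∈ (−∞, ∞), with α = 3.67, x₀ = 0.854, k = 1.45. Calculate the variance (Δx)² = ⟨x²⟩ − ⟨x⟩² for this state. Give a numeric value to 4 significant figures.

0.06812

Compute ⟨x⟩ and ⟨x²⟩ separately, then (Δx)² = ⟨x²⟩ − ⟨x⟩².
Gaussian moments (u = x − x₀): ∫u^(2j)·e^(−2αu²) du = (2j−1)!!/(4α)^j · √(π/(2α)), odd powers integrate to 0; here √(π/(2α)) = 0.65422.
Normalization: ∫|Ψ|² dx = 0.65422.
⟨x⟩ = 0.85400 and ⟨x²⟩ = 0.79744.
(Δx)² = 0.79744 − (0.85400)² = 0.068120.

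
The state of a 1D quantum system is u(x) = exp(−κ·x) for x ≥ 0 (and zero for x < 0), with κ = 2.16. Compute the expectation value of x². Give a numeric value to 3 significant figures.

⟨x²⟩ = ∫ x²·|u|² dx / ∫|u|² dx (integrals over the domain).
Every integrand reduces to terms xʲ·e^(−2κx) on [0, ∞); use ∫₀^∞ xʲ·e^(−2κx) dx = j!/(2κ)^(j+1).
State is unnormalized: ∫|u|² dx = 0.23148, and ∫u*·x²·u dx = 0.024807, so ⟨x²⟩ = 0.024807 / 0.23148.
⟨x²⟩ = 0.10717.

0.107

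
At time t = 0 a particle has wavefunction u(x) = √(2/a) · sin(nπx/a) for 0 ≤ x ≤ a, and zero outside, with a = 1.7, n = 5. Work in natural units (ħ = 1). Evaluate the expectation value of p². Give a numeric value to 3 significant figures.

p² u = −ħ² d²u/dx²; ⟨p²⟩ = −ħ² ∫ u*·u'' dx.
d/dx sin(nπx/a) = (nπ/a)·cos(nπx/a) and d²/dx² sin(nπx/a) = −(nπ/a)²·sin(nπx/a); on 0 ≤ x ≤ a, ∫sin²(nπx/a) dx = a/2 and ∫sin(nπx/a)·cos(nπx/a) dx = 0.
⟨p²⟩ = 85.377.

85.4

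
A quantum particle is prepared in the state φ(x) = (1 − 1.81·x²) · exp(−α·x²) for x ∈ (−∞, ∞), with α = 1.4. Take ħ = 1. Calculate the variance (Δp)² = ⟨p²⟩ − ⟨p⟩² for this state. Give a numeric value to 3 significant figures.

4.99

Compute ⟨p⟩ and ⟨p²⟩ separately; (Δp)² = ⟨p²⟩ − ⟨p⟩².
Expand each integrand as polynomial × e^(−2αx²) and use ∫x^(2j)·e^(−2αx²) dx = (2j−1)!!/(4α)^j · √(π/(2α)), odd powers → 0; here √(π/(2α)) = 1.0592. Differentiate with the product rule, d/dx e^(−αx²) = −2αx·e^(−αx²).
Normalization: ∫|φ|² dx = 0.70649.
⟨p⟩ = 0.0000 and ⟨p²⟩ = 4.9909.
(Δp)² = 4.9909 − (0.0000)² = 4.9909.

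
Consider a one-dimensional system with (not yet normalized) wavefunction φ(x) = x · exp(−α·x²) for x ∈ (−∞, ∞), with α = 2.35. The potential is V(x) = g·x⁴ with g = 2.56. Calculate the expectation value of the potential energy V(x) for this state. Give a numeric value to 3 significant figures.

⟨V⟩ = ∫ V(x)·|φ|² dx / ∫|φ|² dx.
Expand each integrand as polynomial × e^(−2αx²) and use ∫x^(2j)·e^(−2αx²) dx = (2j−1)!!/(4α)^j · √(π/(2α)), odd powers → 0; here √(π/(2α)) = 0.81757.
State is unnormalized: ∫|φ|² dx = 0.086976, and ∫φ*·V(x)·φ dx = 0.037798, so ⟨V⟩ = 0.037798 / 0.086976.
⟨V⟩ = 0.43459.

0.435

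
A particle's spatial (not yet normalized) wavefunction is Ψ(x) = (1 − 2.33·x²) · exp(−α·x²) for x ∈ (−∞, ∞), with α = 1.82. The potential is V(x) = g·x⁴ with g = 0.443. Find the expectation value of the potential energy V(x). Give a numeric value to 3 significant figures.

⟨V⟩ = ∫ V(x)·|Ψ|² dx / ∫|Ψ|² dx.
Expand each integrand as polynomial × e^(−2αx²) and use ∫x^(2j)·e^(−2αx²) dx = (2j−1)!!/(4α)^j · √(π/(2α)), odd powers → 0; here √(π/(2α)) = 0.92902.
State is unnormalized: ∫|Ψ|² dx = 0.61984, and ∫Ψ*·V(x)·Ψ dx = 0.032258, so ⟨V⟩ = 0.032258 / 0.61984.
⟨V⟩ = 0.052043.

0.0520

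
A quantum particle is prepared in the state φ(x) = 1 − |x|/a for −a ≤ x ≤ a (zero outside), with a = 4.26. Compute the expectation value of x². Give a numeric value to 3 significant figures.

1.81

⟨x²⟩ = ∫ x²·|φ|² dx / ∫|φ|² dx (integrals over the domain).
φ is even, so ∫ over [−a, a] = 2∫₀ᵃ with φ = 1 − x/a there: ∫₀ᵃ (1 − x/a)² dx = a/3, ∫₀ᵃ x²(1 − x/a)² dx = a³/30, ∫₀ᵃ x⁴(1 − x/a)² dx = a⁵/105.
State is unnormalized: ∫|φ|² dx = 2.8400, and ∫φ*·x²·φ dx = 5.1539, so ⟨x²⟩ = 5.1539 / 2.8400.
⟨x²⟩ = 1.8148.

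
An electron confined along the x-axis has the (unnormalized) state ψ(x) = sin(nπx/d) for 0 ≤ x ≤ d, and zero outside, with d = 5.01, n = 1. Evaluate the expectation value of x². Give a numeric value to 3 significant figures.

⟨x²⟩ = ∫ x²·|ψ|² dx / ∫|ψ|² dx (integrals over the domain).
With sin²θ = (1 − cos2θ)/2 on 0 ≤ x ≤ d: ∫sin²(nπx/d) dx = d/2, ∫x·sin²(nπx/d) dx = d²/4, ∫x²·sin²(nπx/d) dx = d³·(1/6 − 1/(4n²π²)); higher powers xᵏ the same way, integrating xᵏ·cos(2nπx/d) by parts.
State is unnormalized: ∫|ψ|² dx = 2.5050, and ∫ψ*·x²·ψ dx = 17.773, so ⟨x²⟩ = 17.773 / 2.5050.
⟨x²⟩ = 7.0951.

7.10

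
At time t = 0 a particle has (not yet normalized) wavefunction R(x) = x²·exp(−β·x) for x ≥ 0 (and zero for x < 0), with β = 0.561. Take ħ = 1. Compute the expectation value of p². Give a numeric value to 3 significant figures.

0.105

p² R = −ħ² d²R/dx²; ⟨p²⟩ = −ħ² ∫ R*·R'' dx / ∫|R|² dx.
Differentiate x²·exp(−β·x) with the product rule; every integrand then reduces to terms xʲ·e^(−2βx) on [0, ∞), with ∫₀^∞ xʲ·e^(−2βx) dx = j!/(2β)^(j+1).
State is unnormalized: ∫|R|² dx = 13.497, and ∫R*·(−ħ² R'') dx = 1.4160, so ⟨p²⟩ = 1.4160 / 13.497.
⟨p²⟩ = 0.10491.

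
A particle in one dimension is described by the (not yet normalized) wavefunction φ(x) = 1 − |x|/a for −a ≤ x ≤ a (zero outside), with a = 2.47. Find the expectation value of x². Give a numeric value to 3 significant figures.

⟨x²⟩ = ∫ x²·|φ|² dx / ∫|φ|² dx (integrals over the domain).
φ is even, so ∫ over [−a, a] = 2∫₀ᵃ with φ = 1 − x/a there: ∫₀ᵃ (1 − x/a)² dx = a/3, ∫₀ᵃ x²(1 − x/a)² dx = a³/30, ∫₀ᵃ x⁴(1 − x/a)² dx = a⁵/105.
State is unnormalized: ∫|φ|² dx = 1.6467, and ∫φ*·x²·φ dx = 1.0046, so ⟨x²⟩ = 1.0046 / 1.6467.
⟨x²⟩ = 0.61009.

0.610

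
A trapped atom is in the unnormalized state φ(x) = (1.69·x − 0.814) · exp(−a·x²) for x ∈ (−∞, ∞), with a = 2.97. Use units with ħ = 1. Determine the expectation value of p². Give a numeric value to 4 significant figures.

4.551

p² φ = −ħ² d²φ/dx²; ⟨p²⟩ = −ħ² ∫ φ*·φ'' dx / ∫|φ|² dx.
Expand each integrand as polynomial × e^(−2ax²) and use ∫x^(2j)·e^(−2ax²) dx = (2j−1)!!/(4a)^j · √(π/(2a)), odd powers → 0; here √(π/(2a)) = 0.72725. Differentiate with the product rule, d/dx e^(−ax²) = −2ax·e^(−ax²).
State is unnormalized: ∫|φ|² dx = 0.65671, and ∫φ*·(−ħ² φ'') dx = 2.9890, so ⟨p²⟩ = 2.9890 / 0.65671.
⟨p²⟩ = 4.5514.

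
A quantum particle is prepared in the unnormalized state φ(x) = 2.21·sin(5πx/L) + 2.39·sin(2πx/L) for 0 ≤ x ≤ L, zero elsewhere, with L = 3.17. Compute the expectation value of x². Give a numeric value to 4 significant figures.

3.088

⟨x²⟩ = ∫ x²·|φ|² dx / ∫|φ|² dx (integrals over the domain).
On 0 ≤ x ≤ L (j ≠ l): ∫sin²(jπx/L) dx = L/2, ∫sin(jπx/L)·sin(lπx/L) dx = 0; diagonal moments ∫x·sin²(jπx/L) dx = L²/4, ∫x²·sin²(jπx/L) dx = L³·(1/6 − 1/(4j²π²)); cross terms ∫x·sin(jπx/L)·sin(lπx/L) dx = 0 for j + l even and −4jlL²/(π²(j² − l²)²) for j + l odd, ∫x²·sin(jπx/L)·sin(lπx/L) dx = (−1)^(j+l)·4jlL³/(π²(j² − l²)²); higher powers the same way via product-to-sum and parts.
State is unnormalized: ∫|φ|² dx = 16.795, and ∫φ*·x²·φ dx = 51.855, so ⟨x²⟩ = 51.855 / 16.795.
⟨x²⟩ = 3.0875.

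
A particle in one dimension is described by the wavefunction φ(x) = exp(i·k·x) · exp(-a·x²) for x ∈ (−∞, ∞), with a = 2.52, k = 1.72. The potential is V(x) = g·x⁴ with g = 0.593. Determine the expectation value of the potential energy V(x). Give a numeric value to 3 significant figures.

⟨V⟩ = ∫ V(x)·|φ|² dx / ∫|φ|² dx.
Gaussian moments: ∫x^(2j)·e^(−2ax²) dx = (2j−1)!!/(4a)^j · √(π/(2a)), odd powers integrate to 0; here √(π/(2a)) = 0.78951.
State is unnormalized: ∫|φ|² dx = 0.78951, and ∫φ*·V(x)·φ dx = 0.013823, so ⟨V⟩ = 0.013823 / 0.78951.
⟨V⟩ = 0.017509.

0.0175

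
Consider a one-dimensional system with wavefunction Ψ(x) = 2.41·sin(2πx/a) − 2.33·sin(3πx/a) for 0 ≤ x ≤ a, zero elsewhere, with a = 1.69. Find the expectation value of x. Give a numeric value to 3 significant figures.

⟨x⟩ = ∫ x·|Ψ|² dx / ∫|Ψ|² dx (integrals over the domain).
On 0 ≤ x ≤ a (j ≠ l): ∫sin²(jπx/a) dx = a/2, ∫sin(jπx/a)·sin(lπx/a) dx = 0; diagonal moments ∫x·sin²(jπx/a) dx = a²/4, ∫x²·sin²(jπx/a) dx = a³·(1/6 − 1/(4j²π²)); cross terms ∫x·sin(jπx/a)·sin(lπx/a) dx = 0 for j + l even and −4jla²/(π²(j² − l²)²) for j + l odd, ∫x²·sin(jπx/a)·sin(lπx/a) dx = (−1)^(j+l)·4jla³/(π²(j² − l²)²); higher powers the same way via product-to-sum and parts.
State is unnormalized: ∫|Ψ|² dx = 9.4953, and ∫Ψ*·x·Ψ dx = 11.143, so ⟨x⟩ = 11.143 / 9.4953.
⟨x⟩ = 1.1736.

1.17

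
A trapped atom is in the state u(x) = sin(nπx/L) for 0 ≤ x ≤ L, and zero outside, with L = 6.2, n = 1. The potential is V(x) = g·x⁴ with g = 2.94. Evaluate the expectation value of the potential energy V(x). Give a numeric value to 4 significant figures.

⟨V⟩ = ∫ V(x)·|u|² dx / ∫|u|² dx.
With sin²θ = (1 − cos2θ)/2 on 0 ≤ x ≤ L: ∫sin²(nπx/L) dx = L/2, ∫x·sin²(nπx/L) dx = L²/4, ∫x²·sin²(nπx/L) dx = L³·(1/6 − 1/(4n²π²)); higher powers xᵏ the same way, integrating xᵏ·cos(2nπx/L) by parts.
State is unnormalized: ∫|u|² dx = 3.1000, and ∫u*·V(x)·u dx = 1536.3, so ⟨V⟩ = 1536.3 / 3.1000.
⟨V⟩ = 495.58.

495.6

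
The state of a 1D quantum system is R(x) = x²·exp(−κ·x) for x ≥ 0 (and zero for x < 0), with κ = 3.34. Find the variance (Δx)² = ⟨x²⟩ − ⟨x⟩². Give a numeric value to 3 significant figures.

Compute ⟨x⟩ and ⟨x²⟩ separately, then (Δx)² = ⟨x²⟩ − ⟨x⟩².
Every integrand reduces to terms xʲ·e^(−2κx) on [0, ∞); use ∫₀^∞ xʲ·e^(−2κx) dx = j!/(2κ)^(j+1).
Normalization: ∫|R|² dx = 0.0018044.
⟨x⟩ = 0.74850 and ⟨x²⟩ = 0.67231.
(Δx)² = 0.67231 − (0.74850)² = 0.11205.

0.112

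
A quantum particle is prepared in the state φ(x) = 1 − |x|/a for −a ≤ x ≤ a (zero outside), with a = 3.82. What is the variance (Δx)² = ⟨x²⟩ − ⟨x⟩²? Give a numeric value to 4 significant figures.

1.459

Compute ⟨x⟩ and ⟨x²⟩ separately, then (Δx)² = ⟨x²⟩ − ⟨x⟩².
φ is even, so ∫ over [−a, a] = 2∫₀ᵃ with φ = 1 − x/a there: ∫₀ᵃ (1 − x/a)² dx = a/3, ∫₀ᵃ x²(1 − x/a)² dx = a³/30, ∫₀ᵃ x⁴(1 − x/a)² dx = a⁵/105.
Normalization: ∫|φ|² dx = 2.5467.
⟨x⟩ = 0.0000 and ⟨x²⟩ = 1.4592.
(Δx)² = 1.4592 − (0.0000)² = 1.4592.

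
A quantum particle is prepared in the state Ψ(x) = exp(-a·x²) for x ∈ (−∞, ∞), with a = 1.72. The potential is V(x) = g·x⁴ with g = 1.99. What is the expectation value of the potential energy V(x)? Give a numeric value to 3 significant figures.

0.126

⟨V⟩ = ∫ V(x)·|Ψ|² dx / ∫|Ψ|² dx.
Gaussian moments: ∫x^(2j)·e^(−2ax²) dx = (2j−1)!!/(4a)^j · √(π/(2a)), odd powers integrate to 0; here √(π/(2a)) = 0.95564.
State is unnormalized: ∫|Ψ|² dx = 0.95564, and ∫Ψ*·V(x)·Ψ dx = 0.12053, so ⟨V⟩ = 0.12053 / 0.95564.
⟨V⟩ = 0.12612.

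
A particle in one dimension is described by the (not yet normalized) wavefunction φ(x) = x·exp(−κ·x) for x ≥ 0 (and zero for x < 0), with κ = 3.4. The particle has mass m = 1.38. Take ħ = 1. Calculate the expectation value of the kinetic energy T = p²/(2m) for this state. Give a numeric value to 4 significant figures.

4.188

T = −(ħ²/2m) d²/dx², so ⟨T⟩ = −(ħ²/2m) ∫ φ*·φ'' dx / ∫|φ|² dx; with m = 1.38.
Differentiate x·exp(−κ·x) with the product rule; every integrand then reduces to terms xʲ·e^(−2κx) on [0, ∞), with ∫₀^∞ xʲ·e^(−2κx) dx = j!/(2κ)^(j+1).
State is unnormalized: ∫|φ|² dx = 0.0063607, and ∫φ*·(−ħ²/2m · φ'') dx = 0.026641, so ⟨T⟩ = 0.026641 / 0.0063607.
⟨T⟩ = 4.1884.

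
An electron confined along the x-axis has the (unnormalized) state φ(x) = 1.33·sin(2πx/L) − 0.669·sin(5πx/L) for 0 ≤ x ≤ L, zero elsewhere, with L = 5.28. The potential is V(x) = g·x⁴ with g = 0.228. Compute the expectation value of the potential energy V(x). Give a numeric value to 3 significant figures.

36.7

⟨V⟩ = ∫ V(x)·|φ|² dx / ∫|φ|² dx.
On 0 ≤ x ≤ L (j ≠ l): ∫sin²(jπx/L) dx = L/2, ∫sin(jπx/L)·sin(lπx/L) dx = 0; diagonal moments ∫x·sin²(jπx/L) dx = L²/4, ∫x²·sin²(jπx/L) dx = L³·(1/6 − 1/(4j²π²)); cross terms ∫x·sin(jπx/L)·sin(lπx/L) dx = 0 for j + l even and −4jlL²/(π²(j² − l²)²) for j + l odd, ∫x²·sin(jπx/L)·sin(lπx/L) dx = (−1)^(j+l)·4jlL³/(π²(j² − l²)²); higher powers the same way via product-to-sum and parts.
State is unnormalized: ∫|φ|² dx = 5.8515, and ∫φ*·V(x)·φ dx = 214.53, so ⟨V⟩ = 214.53 / 5.8515.
⟨V⟩ = 36.662.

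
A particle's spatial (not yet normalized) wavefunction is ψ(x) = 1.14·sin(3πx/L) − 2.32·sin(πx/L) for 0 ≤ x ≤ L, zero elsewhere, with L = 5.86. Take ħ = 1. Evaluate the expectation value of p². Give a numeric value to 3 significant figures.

0.735

p² ψ = −ħ² d²ψ/dx²; ⟨p²⟩ = −ħ² ∫ ψ*·ψ'' dx / ∫|ψ|² dx.
d²/dx² sin(jπx/L) = −(jπ/L)²·sin(jπx/L); on 0 ≤ x ≤ L, ∫sin²(jπx/L) dx = L/2 and ∫sin(jπx/L)·sin(lπx/L) dx = 0 for j ≠ l, so only diagonal terms survive in ∫|ψ|² and ∫ψ·ψ″; ∫ψ·ψ′ dx = [ψ²/2] between the walls = 0.
State is unnormalized: ∫|ψ|² dx = 19.578, and ∫ψ*·(−ħ² ψ'') dx = 14.382, so ⟨p²⟩ = 14.382 / 19.578.
⟨p²⟩ = 0.73461.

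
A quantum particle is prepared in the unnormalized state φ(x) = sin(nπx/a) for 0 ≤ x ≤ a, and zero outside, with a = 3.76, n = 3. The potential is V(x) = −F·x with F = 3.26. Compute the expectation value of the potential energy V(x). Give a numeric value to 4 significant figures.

⟨V⟩ = ∫ V(x)·|φ|² dx / ∫|φ|² dx.
With sin²θ = (1 − cos2θ)/2 on 0 ≤ x ≤ a: ∫sin²(nπx/a) dx = a/2, ∫x·sin²(nπx/a) dx = a²/4, ∫x²·sin²(nπx/a) dx = a³·(1/6 − 1/(4n²π²)); higher powers xᵏ the same way, integrating xᵏ·cos(2nπx/a) by parts.
State is unnormalized: ∫|φ|² dx = 1.8800, and ∫φ*·V(x)·φ dx = -11.522, so ⟨V⟩ = -11.522 / 1.8800.
⟨V⟩ = -6.1288.

-6.129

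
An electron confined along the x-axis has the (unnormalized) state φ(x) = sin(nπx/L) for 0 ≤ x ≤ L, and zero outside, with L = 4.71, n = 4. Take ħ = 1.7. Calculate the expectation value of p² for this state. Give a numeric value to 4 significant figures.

20.57

p² φ = −ħ² d²φ/dx²; ⟨p²⟩ = −ħ² ∫ φ*·φ'' dx / ∫|φ|² dx.
d/dx sin(nπx/L) = (nπ/L)·cos(nπx/L) and d²/dx² sin(nπx/L) = −(nπ/L)²·sin(nπx/L); on 0 ≤ x ≤ L, ∫sin²(nπx/L) dx = L/2 and ∫sin(nπx/L)·cos(nπx/L) dx = 0.
State is unnormalized: ∫|φ|² dx = 2.3550, and ∫φ*·(−ħ² φ'') dx = 48.447, so ⟨p²⟩ = 48.447 / 2.3550.
⟨p²⟩ = 20.572.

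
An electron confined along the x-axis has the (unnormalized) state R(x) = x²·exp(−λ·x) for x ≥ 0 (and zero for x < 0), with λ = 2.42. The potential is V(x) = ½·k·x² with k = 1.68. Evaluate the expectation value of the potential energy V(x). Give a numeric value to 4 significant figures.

⟨V⟩ = ∫ V(x)·|R|² dx / ∫|R|² dx.
Every integrand reduces to terms xʲ·e^(−2λx) on [0, ∞); use ∫₀^∞ xʲ·e^(−2λx) dx = j!/(2λ)^(j+1).
State is unnormalized: ∫|R|² dx = 0.0090362, and ∫R*·V(x)·R dx = 0.0097206, so ⟨V⟩ = 0.0097206 / 0.0090362.
⟨V⟩ = 1.0757.

1.076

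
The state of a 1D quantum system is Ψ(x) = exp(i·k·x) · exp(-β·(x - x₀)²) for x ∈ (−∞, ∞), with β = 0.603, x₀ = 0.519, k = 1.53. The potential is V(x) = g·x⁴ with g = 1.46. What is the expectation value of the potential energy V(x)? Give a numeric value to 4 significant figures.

1.837

⟨V⟩ = ∫ V(x)·|Ψ|² dx / ∫|Ψ|² dx.
Gaussian moments (u = x − x₀): ∫u^(2j)·e^(−2βu²) du = (2j−1)!!/(4β)^j · √(π/(2β)), odd powers integrate to 0; here √(π/(2β)) = 1.6140.
State is unnormalized: ∫|Ψ|² dx = 1.6140, and ∫Ψ*·V(x)·Ψ dx = 2.9650, so ⟨V⟩ = 2.9650 / 1.6140.
⟨V⟩ = 1.8371.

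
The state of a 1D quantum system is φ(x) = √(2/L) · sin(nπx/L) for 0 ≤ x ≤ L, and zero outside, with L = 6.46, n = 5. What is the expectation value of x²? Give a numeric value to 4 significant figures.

⟨x²⟩ = ∫ x²·|φ|² dx (integrals over the domain).
With sin²θ = (1 − cos2θ)/2 on 0 ≤ x ≤ L: ∫sin²(nπx/L) dx = L/2, ∫x·sin²(nπx/L) dx = L²/4, ∫x²·sin²(nπx/L) dx = L³·(1/6 − 1/(4n²π²)); higher powers xᵏ the same way, integrating xᵏ·cos(2nπx/L) by parts.
⟨x²⟩ = 13.826.

13.83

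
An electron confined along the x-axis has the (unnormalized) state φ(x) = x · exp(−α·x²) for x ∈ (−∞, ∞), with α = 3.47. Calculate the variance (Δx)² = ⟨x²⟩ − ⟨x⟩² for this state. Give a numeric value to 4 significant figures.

0.2161

Compute ⟨x⟩ and ⟨x²⟩ separately, then (Δx)² = ⟨x²⟩ − ⟨x⟩².
Expand each integrand as polynomial × e^(−2αx²) and use ∫x^(2j)·e^(−2αx²) dx = (2j−1)!!/(4α)^j · √(π/(2α)), odd powers → 0; here √(π/(2α)) = 0.67281.
Normalization: ∫|φ|² dx = 0.048474.
⟨x⟩ = 0.0000 and ⟨x²⟩ = 0.21614.
(Δx)² = 0.21614 − (0.0000)² = 0.21614.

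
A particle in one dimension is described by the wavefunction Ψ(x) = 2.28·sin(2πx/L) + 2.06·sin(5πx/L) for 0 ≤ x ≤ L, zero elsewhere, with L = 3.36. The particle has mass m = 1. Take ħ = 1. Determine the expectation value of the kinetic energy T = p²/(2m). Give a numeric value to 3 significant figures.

T = −(ħ²/2m) d²/dx², so ⟨T⟩ = −(ħ²/2m) ∫ Ψ*·Ψ'' dx / ∫|Ψ|² dx; with m = 1.
d²/dx² sin(jπx/L) = −(jπ/L)²·sin(jπx/L); on 0 ≤ x ≤ L, ∫sin²(jπx/L) dx = L/2 and ∫sin(jπx/L)·sin(lπx/L) dx = 0 for j ≠ l, so only diagonal terms survive in ∫|Ψ|² and ∫Ψ·Ψ″; ∫Ψ·Ψ′ dx = [Ψ²/2] between the walls = 0.
State is unnormalized: ∫|Ψ|² dx = 15.863, and ∫Ψ*·(−ħ²/2m · Ψ'') dx = 93.176, so ⟨T⟩ = 93.176 / 15.863.
⟨T⟩ = 5.8740.

5.87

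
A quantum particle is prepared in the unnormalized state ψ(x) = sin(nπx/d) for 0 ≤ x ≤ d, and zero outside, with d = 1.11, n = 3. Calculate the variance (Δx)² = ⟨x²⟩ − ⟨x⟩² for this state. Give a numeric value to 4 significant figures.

0.09574

Compute ⟨x⟩ and ⟨x²⟩ separately, then (Δx)² = ⟨x²⟩ − ⟨x⟩².
With sin²θ = (1 − cos2θ)/2 on 0 ≤ x ≤ d: ∫sin²(nπx/d) dx = d/2, ∫x·sin²(nπx/d) dx = d²/4, ∫x²·sin²(nπx/d) dx = d³·(1/6 − 1/(4n²π²)); higher powers xᵏ the same way, integrating xᵏ·cos(2nπx/d) by parts.
Normalization: ∫|ψ|² dx = 0.55500.
⟨x⟩ = 0.55500 and ⟨x²⟩ = 0.40376.
(Δx)² = 0.40376 − (0.55500)² = 0.095740.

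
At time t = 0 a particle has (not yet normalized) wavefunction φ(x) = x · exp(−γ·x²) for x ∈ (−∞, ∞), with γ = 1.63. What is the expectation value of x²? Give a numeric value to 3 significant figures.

⟨x²⟩ = ∫ x²·|φ|² dx / ∫|φ|² dx (integrals over the domain).
Expand each integrand as polynomial × e^(−2γx²) and use ∫x^(2j)·e^(−2γx²) dx = (2j−1)!!/(4γ)^j · √(π/(2γ)), odd powers → 0; here √(π/(2γ)) = 0.98167.
State is unnormalized: ∫|φ|² dx = 0.15056, and ∫φ*·x²·φ dx = 0.069277, so ⟨x²⟩ = 0.069277 / 0.15056.
⟨x²⟩ = 0.46012.

0.460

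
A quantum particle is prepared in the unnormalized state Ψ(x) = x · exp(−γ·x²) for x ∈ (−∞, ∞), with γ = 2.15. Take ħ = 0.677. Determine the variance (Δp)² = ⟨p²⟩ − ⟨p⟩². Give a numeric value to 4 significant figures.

2.956

Compute ⟨p⟩ and ⟨p²⟩ separately; (Δp)² = ⟨p²⟩ − ⟨p⟩².
Expand each integrand as polynomial × e^(−2γx²) and use ∫x^(2j)·e^(−2γx²) dx = (2j−1)!!/(4γ)^j · √(π/(2γ)), odd powers → 0; here √(π/(2γ)) = 0.85475. Differentiate with the product rule, d/dx e^(−γx²) = −2γx·e^(−γx²).
Normalization: ∫|Ψ|² dx = 0.099390.
⟨p⟩ = 0.0000 and ⟨p²⟩ = 2.9562.
(Δp)² = 2.9562 − (0.0000)² = 2.9562.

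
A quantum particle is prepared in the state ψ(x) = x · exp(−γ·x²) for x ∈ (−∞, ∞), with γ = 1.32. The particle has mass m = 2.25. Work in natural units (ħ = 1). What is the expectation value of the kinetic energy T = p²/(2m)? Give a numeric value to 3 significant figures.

0.880

T = −(ħ²/2m) d²/dx², so ⟨T⟩ = −(ħ²/2m) ∫ ψ*·ψ'' dx / ∫|ψ|² dx; with m = 2.25.
Expand each integrand as polynomial × e^(−2γx²) and use ∫x^(2j)·e^(−2γx²) dx = (2j−1)!!/(4γ)^j · √(π/(2γ)), odd powers → 0; here √(π/(2γ)) = 1.0909. Differentiate with the product rule, d/dx e^(−γx²) = −2γx·e^(−γx²).
State is unnormalized: ∫|ψ|² dx = 0.20660, and ∫ψ*·(−ħ²/2m · ψ'') dx = 0.18181, so ⟨T⟩ = 0.18181 / 0.20660.
⟨T⟩ = 0.88000.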